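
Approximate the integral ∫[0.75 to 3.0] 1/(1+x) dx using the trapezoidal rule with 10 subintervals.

f(x) = 1/(1+x)
a = 0.75, b = 3.0, n = 10
h = (b - a)/n = 0.225000

Trapezoidal rule: (h/2)[f(x₀) + 2f(x₁) + 2f(x₂) + ... + f(xₙ)]

x_0 = 0.7500, f(x_0) = 0.571429, coefficient = 1
x_1 = 0.9750, f(x_1) = 0.506329, coefficient = 2
x_2 = 1.2000, f(x_2) = 0.454545, coefficient = 2
x_3 = 1.4250, f(x_3) = 0.412371, coefficient = 2
x_4 = 1.6500, f(x_4) = 0.377358, coefficient = 2
x_5 = 1.8750, f(x_5) = 0.347826, coefficient = 2
x_6 = 2.1000, f(x_6) = 0.322581, coefficient = 2
x_7 = 2.3250, f(x_7) = 0.300752, coefficient = 2
x_8 = 2.5500, f(x_8) = 0.281690, coefficient = 2
x_9 = 2.7750, f(x_9) = 0.264901, coefficient = 2
x_10 = 3.0000, f(x_10) = 0.250000, coefficient = 1

I ≈ (0.225000/2) × 7.358136 = 0.827790
Exact value: 0.826679
Error: 0.001112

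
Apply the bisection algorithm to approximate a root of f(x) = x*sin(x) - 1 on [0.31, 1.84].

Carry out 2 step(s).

f(x) = x*sin(x) - 1
Initial interval: [0.31, 1.84]

Iteration 1:
  c_1 = (0.310000 + 1.840000)/2 = 1.075000
  f(c_1) = f(1.075000) = -0.054441
  f(a) × f(c) ≥ 0, new interval: [1.075000, 1.840000]
Iteration 2:
  c_2 = (1.075000 + 1.840000)/2 = 1.457500
  f(c_2) = f(1.457500) = 0.448156
  f(a) × f(c) < 0, new interval: [1.075000, 1.457500]

After 2 iteration(s), the approximation is c_2 = 1.457500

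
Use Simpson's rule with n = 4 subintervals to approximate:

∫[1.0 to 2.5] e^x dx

f(x) = e^x
a = 1.0, b = 2.5, n = 4
h = (b - a)/n = 0.375000

Simpson's rule: (h/3)[f(x₀) + 4f(x₁) + 2f(x₂) + ... + f(xₙ)]

x_0 = 1.0000, f(x_0) = 2.718282, coefficient = 1
x_1 = 1.3750, f(x_1) = 3.955077, coefficient = 4
x_2 = 1.7500, f(x_2) = 5.754603, coefficient = 2
x_3 = 2.1250, f(x_3) = 8.372897, coefficient = 4
x_4 = 2.5000, f(x_4) = 12.182494, coefficient = 1

I ≈ (0.375000/3) × 75.721878 = 9.465235
Exact value: 9.464212
Error: 0.001023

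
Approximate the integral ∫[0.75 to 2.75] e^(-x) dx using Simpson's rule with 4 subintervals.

f(x) = e^(-x)
a = 0.75, b = 2.75, n = 4
h = (b - a)/n = 0.500000

Simpson's rule: (h/3)[f(x₀) + 4f(x₁) + 2f(x₂) + ... + f(xₙ)]

x_0 = 0.7500, f(x_0) = 0.472367, coefficient = 1
x_1 = 1.2500, f(x_1) = 0.286505, coefficient = 4
x_2 = 1.7500, f(x_2) = 0.173774, coefficient = 2
x_3 = 2.2500, f(x_3) = 0.105399, coefficient = 4
x_4 = 2.7500, f(x_4) = 0.063928, coefficient = 1

I ≈ (0.500000/3) × 2.451458 = 0.408576
Exact value: 0.408439
Error: 0.000138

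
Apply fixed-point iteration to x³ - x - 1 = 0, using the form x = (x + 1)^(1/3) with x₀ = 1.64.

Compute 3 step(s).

Equation: x³ - x - 1 = 0
Fixed-point form: x = (x + 1)^(1/3)
x₀ = 1.64

x_1 = g(1.640000) = 1.382085
x_2 = g(1.382085) = 1.335526
x_3 = g(1.335526) = 1.326768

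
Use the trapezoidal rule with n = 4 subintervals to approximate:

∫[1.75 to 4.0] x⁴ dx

f(x) = x⁴
a = 1.75, b = 4.0, n = 4
h = (b - a)/n = 0.562500

Trapezoidal rule: (h/2)[f(x₀) + 2f(x₁) + 2f(x₂) + ... + f(xₙ)]

x_0 = 1.7500, f(x_0) = 9.378906, coefficient = 1
x_1 = 2.3125, f(x_1) = 28.597427, coefficient = 2
x_2 = 2.8750, f(x_2) = 68.320557, coefficient = 2
x_3 = 3.4375, f(x_3) = 139.627457, coefficient = 2
x_4 = 4.0000, f(x_4) = 256.000000, coefficient = 1

I ≈ (0.562500/2) × 738.469788 = 207.694628
Exact value: 201.517383
Error: 6.177245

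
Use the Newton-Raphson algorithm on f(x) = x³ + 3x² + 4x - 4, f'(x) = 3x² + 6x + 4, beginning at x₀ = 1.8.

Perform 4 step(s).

f(x) = x³ + 3x² + 4x - 4
f'(x) = 3x² + 6x + 4
x₀ = 1.8

Newton-Raphson formula: x_{n+1} = x_n - f(x_n)/f'(x_n)

Iteration 1:
  f(1.800000) = 18.752000
  f'(1.800000) = 24.520000
  x_1 = 1.800000 - 18.752000/24.520000 = 1.035237
Iteration 2:
  f(1.035237) = 4.465568
  f'(1.035237) = 13.426563
  x_2 = 1.035237 - 4.465568/13.426563 = 0.702644
Iteration 3:
  f(0.702644) = 0.638608
  f'(0.702644) = 9.696995
  x_3 = 0.702644 - 0.638608/9.696995 = 0.636788
Iteration 4:
  f(0.636788) = 0.021868
  f'(0.636788) = 9.037227
  x_4 = 0.636788 - 0.021868/9.037227 = 0.634368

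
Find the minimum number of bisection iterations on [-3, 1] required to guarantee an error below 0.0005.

We need (b-a)/2^n ≤ 0.0005
(1 - (-3))/2^n ≤ 0.0005
4/2^n ≤ 0.0005
2^n ≥ 8000
n ≥ log₂(8000) = 12.97
n ≥ 13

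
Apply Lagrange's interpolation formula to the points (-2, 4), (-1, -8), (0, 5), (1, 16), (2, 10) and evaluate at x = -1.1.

Lagrange interpolation formula:
P(x) = Σ yᵢ × Lᵢ(x)
where Lᵢ(x) = Π_{j≠i} (x - xⱼ)/(xᵢ - xⱼ)

L_0(-1.1) = (-1.1 - (-1))/(-2 - (-1)) × (-1.1 - 0)/(-2 - 0) × (-1.1 - 1)/(-2 - 1) × (-1.1 - 2)/(-2 - 2) = 0.029838
L_1(-1.1) = (-1.1 - (-2))/(-1 - (-2)) × (-1.1 - 0)/(-1 - 0) × (-1.1 - 1)/(-1 - 1) × (-1.1 - 2)/(-1 - 2) = 1.074150
L_2(-1.1) = (-1.1 - (-2))/(0 - (-2)) × (-1.1 - (-1))/(0 - (-1)) × (-1.1 - 1)/(0 - 1) × (-1.1 - 2)/(0 - 2) = -0.146475
L_3(-1.1) = (-1.1 - (-2))/(1 - (-2)) × (-1.1 - (-1))/(1 - (-1)) × (-1.1 - 0)/(1 - 0) × (-1.1 - 2)/(1 - 2) = 0.051150
L_4(-1.1) = (-1.1 - (-2))/(2 - (-2)) × (-1.1 - (-1))/(2 - (-1)) × (-1.1 - 0)/(2 - 0) × (-1.1 - 1)/(2 - 1) = -0.008663

P(-1.1) = 4×L_0(-1.1) + (-8)×L_1(-1.1) + 5×L_2(-1.1) + 16×L_3(-1.1) + 10×L_4(-1.1)
P(-1.1) = -8.474450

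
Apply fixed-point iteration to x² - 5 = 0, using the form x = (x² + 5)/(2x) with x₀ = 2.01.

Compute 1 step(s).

Equation: x² - 5 = 0
Fixed-point form: x = (x² + 5)/(2x)
x₀ = 2.01

x_1 = g(2.010000) = 2.248781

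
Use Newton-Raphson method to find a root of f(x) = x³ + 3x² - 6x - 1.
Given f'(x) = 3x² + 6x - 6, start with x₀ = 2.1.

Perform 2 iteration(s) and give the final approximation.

f(x) = x³ + 3x² - 6x - 1
f'(x) = 3x² + 6x - 6
x₀ = 2.1

Newton-Raphson formula: x_{n+1} = x_n - f(x_n)/f'(x_n)

Iteration 1:
  f(2.100000) = 8.891000
  f'(2.100000) = 19.830000
  x_1 = 2.100000 - 8.891000/19.830000 = 1.651639
Iteration 2:
  f(1.651639) = 1.779424
  f'(1.651639) = 12.093567
  x_2 = 1.651639 - 1.779424/12.093567 = 1.504501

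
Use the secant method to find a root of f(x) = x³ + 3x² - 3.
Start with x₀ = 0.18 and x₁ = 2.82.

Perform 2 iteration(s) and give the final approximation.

f(x) = x³ + 3x² - 3
x₀ = 0.18, x₁ = 2.82

Secant formula: x_{n+1} = x_n - f(x_n)(x_n - x_{n-1})/(f(x_n) - f(x_{n-1}))

Iteration 1:
  f(0.180000) = -2.896968
  f(2.820000) = 43.282968
  x_2 = 2.820000 - 43.282968×(2.820000 - 0.180000)/(43.282968 - (-2.896968))
       = 0.345613
Iteration 2:
  f(2.820000) = 43.282968
  f(0.345613) = -2.600372
  x_3 = 0.345613 - (-2.600372)×(0.345613 - 2.820000)/(-2.600372 - 43.282968)
       = 0.485845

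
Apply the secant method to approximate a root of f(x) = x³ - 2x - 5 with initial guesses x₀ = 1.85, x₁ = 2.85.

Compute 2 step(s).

f(x) = x³ - 2x - 5
x₀ = 1.85, x₁ = 2.85

Secant formula: x_{n+1} = x_n - f(x_n)(x_n - x_{n-1})/(f(x_n) - f(x_{n-1}))

Iteration 1:
  f(1.850000) = -2.368375
  f(2.850000) = 12.449125
  x_2 = 2.850000 - 12.449125×(2.850000 - 1.850000)/(12.449125 - (-2.368375))
       = 2.009836
Iteration 2:
  f(2.850000) = 12.449125
  f(2.009836) = -0.901055
  x_3 = 2.009836 - (-0.901055)×(2.009836 - 2.850000)/(-0.901055 - 12.449125)
       = 2.066542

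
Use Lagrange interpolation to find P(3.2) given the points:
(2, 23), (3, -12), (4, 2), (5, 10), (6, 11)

Lagrange interpolation formula:
P(x) = Σ yᵢ × Lᵢ(x)
where Lᵢ(x) = Π_{j≠i} (x - xⱼ)/(xᵢ - xⱼ)

L_0(3.2) = (3.2 - 3)/(2 - 3) × (3.2 - 4)/(2 - 4) × (3.2 - 5)/(2 - 5) × (3.2 - 6)/(2 - 6) = -0.033600
L_1(3.2) = (3.2 - 2)/(3 - 2) × (3.2 - 4)/(3 - 4) × (3.2 - 5)/(3 - 5) × (3.2 - 6)/(3 - 6) = 0.806400
L_2(3.2) = (3.2 - 2)/(4 - 2) × (3.2 - 3)/(4 - 3) × (3.2 - 5)/(4 - 5) × (3.2 - 6)/(4 - 6) = 0.302400
L_3(3.2) = (3.2 - 2)/(5 - 2) × (3.2 - 3)/(5 - 3) × (3.2 - 4)/(5 - 4) × (3.2 - 6)/(5 - 6) = -0.089600
L_4(3.2) = (3.2 - 2)/(6 - 2) × (3.2 - 3)/(6 - 3) × (3.2 - 4)/(6 - 4) × (3.2 - 5)/(6 - 5) = 0.014400

P(3.2) = 23×L_0(3.2) + (-12)×L_1(3.2) + 2×L_2(3.2) + 10×L_3(3.2) + 11×L_4(3.2)
P(3.2) = -10.582400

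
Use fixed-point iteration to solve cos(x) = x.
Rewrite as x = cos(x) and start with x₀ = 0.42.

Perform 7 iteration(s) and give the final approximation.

Equation: cos(x) = x
Fixed-point form: x = cos(x)
x₀ = 0.42

x_1 = g(0.420000) = 0.913089
x_2 = g(0.913089) = 0.611304
x_3 = g(0.611304) = 0.818900
x_4 = g(0.818900) = 0.683025
x_5 = g(0.683025) = 0.775667
x_6 = g(0.775667) = 0.713954
x_7 = g(0.713954) = 0.755779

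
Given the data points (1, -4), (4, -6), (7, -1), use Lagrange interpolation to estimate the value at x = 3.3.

Lagrange interpolation formula:
P(x) = Σ yᵢ × Lᵢ(x)
where Lᵢ(x) = Π_{j≠i} (x - xⱼ)/(xᵢ - xⱼ)

L_0(3.3) = (3.3 - 4)/(1 - 4) × (3.3 - 7)/(1 - 7) = 0.143889
L_1(3.3) = (3.3 - 1)/(4 - 1) × (3.3 - 7)/(4 - 7) = 0.945556
L_2(3.3) = (3.3 - 1)/(7 - 1) × (3.3 - 4)/(7 - 4) = -0.089444

P(3.3) = (-4)×L_0(3.3) + (-6)×L_1(3.3) + (-1)×L_2(3.3)
P(3.3) = -6.159444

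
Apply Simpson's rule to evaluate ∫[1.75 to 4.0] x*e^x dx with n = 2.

f(x) = x*e^x
a = 1.75, b = 4.0, n = 2
h = (b - a)/n = 1.125000

Simpson's rule: (h/3)[f(x₀) + 4f(x₁) + 2f(x₂) + ... + f(xₙ)]

x_0 = 1.7500, f(x_0) = 10.070555, coefficient = 1
x_1 = 2.8750, f(x_1) = 50.960594, coefficient = 4
x_2 = 4.0000, f(x_2) = 218.392600, coefficient = 1

I ≈ (1.125000/3) × 432.305532 = 162.114575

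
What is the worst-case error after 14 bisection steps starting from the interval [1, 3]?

Bisection error bound: |error| ≤ (b-a)/2^n
|error| ≤ (3 - 1)/2^14 = 2/2^14
|error| ≤ 0.0001220703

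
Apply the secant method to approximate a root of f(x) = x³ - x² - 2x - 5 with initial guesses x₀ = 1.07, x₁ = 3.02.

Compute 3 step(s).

f(x) = x³ - x² - 2x - 5
x₀ = 1.07, x₁ = 3.02

Secant formula: x_{n+1} = x_n - f(x_n)(x_n - x_{n-1})/(f(x_n) - f(x_{n-1}))

Iteration 1:
  f(1.070000) = -7.059857
  f(3.020000) = 7.383208
  x_2 = 3.020000 - 7.383208×(3.020000 - 1.070000)/(7.383208 - (-7.059857))
       = 2.023172
Iteration 2:
  f(3.020000) = 7.383208
  f(2.023172) = -4.858273
  x_3 = 2.023172 - (-4.858273)×(2.023172 - 3.020000)/(-4.858273 - 7.383208)
       = 2.418783
Iteration 3:
  f(2.023172) = -4.858273
  f(2.418783) = -1.536964
  x_4 = 2.418783 - (-1.536964)×(2.418783 - 2.023172)/(-1.536964 - (-4.858273))
       = 2.601855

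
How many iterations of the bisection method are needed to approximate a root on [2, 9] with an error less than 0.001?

We need (b-a)/2^n ≤ 0.001
(9 - 2)/2^n ≤ 0.001
7/2^n ≤ 0.001
2^n ≥ 7000
n ≥ log₂(7000) = 12.77
n ≥ 13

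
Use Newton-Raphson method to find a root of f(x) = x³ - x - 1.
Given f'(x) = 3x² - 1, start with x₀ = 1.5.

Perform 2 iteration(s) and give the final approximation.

f(x) = x³ - x - 1
f'(x) = 3x² - 1
x₀ = 1.5

Newton-Raphson formula: x_{n+1} = x_n - f(x_n)/f'(x_n)

Iteration 1:
  f(1.500000) = 0.875000
  f'(1.500000) = 5.750000
  x_1 = 1.500000 - 0.875000/5.750000 = 1.347826
Iteration 2:
  f(1.347826) = 0.100682
  f'(1.347826) = 4.449905
  x_2 = 1.347826 - 0.100682/4.449905 = 1.325200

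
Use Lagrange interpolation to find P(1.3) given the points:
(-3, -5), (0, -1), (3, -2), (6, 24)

Lagrange interpolation formula:
P(x) = Σ yᵢ × Lᵢ(x)
where Lᵢ(x) = Π_{j≠i} (x - xⱼ)/(xᵢ - xⱼ)

L_0(1.3) = (1.3 - 0)/(-3 - 0) × (1.3 - 3)/(-3 - 3) × (1.3 - 6)/(-3 - 6) = -0.064117
L_1(1.3) = (1.3 - (-3))/(0 - (-3)) × (1.3 - 3)/(0 - 3) × (1.3 - 6)/(0 - 6) = 0.636241
L_2(1.3) = (1.3 - (-3))/(3 - (-3)) × (1.3 - 0)/(3 - 0) × (1.3 - 6)/(3 - 6) = 0.486537
L_3(1.3) = (1.3 - (-3))/(6 - (-3)) × (1.3 - 0)/(6 - 0) × (1.3 - 3)/(6 - 3) = -0.058660

P(1.3) = (-5)×L_0(1.3) + (-1)×L_1(1.3) + (-2)×L_2(1.3) + 24×L_3(1.3)
P(1.3) = -2.696580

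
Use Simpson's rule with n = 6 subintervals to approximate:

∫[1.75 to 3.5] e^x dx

f(x) = e^x
a = 1.75, b = 3.5, n = 6
h = (b - a)/n = 0.291667

Simpson's rule: (h/3)[f(x₀) + 4f(x₁) + 2f(x₂) + ... + f(xₙ)]

x_0 = 1.7500, f(x_0) = 5.754603, coefficient = 1
x_1 = 2.0417, f(x_1) = 7.703438, coefficient = 4
x_2 = 2.3333, f(x_2) = 10.312259, coefficient = 2
x_3 = 2.6250, f(x_3) = 13.804574, coefficient = 4
x_4 = 2.9167, f(x_4) = 18.479586, coefficient = 2
x_5 = 3.2083, f(x_5) = 24.737822, coefficient = 4
x_6 = 3.5000, f(x_6) = 33.115452, coefficient = 1

I ≈ (0.291667/3) × 281.437079 = 27.361938
Exact value: 27.360849
Error: 0.001089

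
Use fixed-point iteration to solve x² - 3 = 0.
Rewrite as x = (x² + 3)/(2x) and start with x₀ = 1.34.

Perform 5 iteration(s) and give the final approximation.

Equation: x² - 3 = 0
Fixed-point form: x = (x² + 3)/(2x)
x₀ = 1.34

x_1 = g(1.340000) = 1.789403
x_2 = g(1.789403) = 1.732970
x_3 = g(1.732970) = 1.732051
x_4 = g(1.732051) = 1.732051
x_5 = g(1.732051) = 1.732051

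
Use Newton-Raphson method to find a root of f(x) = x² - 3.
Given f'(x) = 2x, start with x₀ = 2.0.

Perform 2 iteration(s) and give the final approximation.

f(x) = x² - 3
f'(x) = 2x
x₀ = 2.0

Newton-Raphson formula: x_{n+1} = x_n - f(x_n)/f'(x_n)

Iteration 1:
  f(2.000000) = 1.000000
  f'(2.000000) = 4.000000
  x_1 = 2.000000 - 1.000000/4.000000 = 1.750000
Iteration 2:
  f(1.750000) = 0.062500
  f'(1.750000) = 3.500000
  x_2 = 1.750000 - 0.062500/3.500000 = 1.732143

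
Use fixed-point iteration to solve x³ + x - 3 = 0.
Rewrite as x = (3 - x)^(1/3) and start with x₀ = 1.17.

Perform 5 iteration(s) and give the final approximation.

Equation: x³ + x - 3 = 0
Fixed-point form: x = (3 - x)^(1/3)
x₀ = 1.17

x_1 = g(1.170000) = 1.223161
x_2 = g(1.223161) = 1.211200
x_3 = g(1.211200) = 1.213912
x_4 = g(1.213912) = 1.213298
x_5 = g(1.213298) = 1.213437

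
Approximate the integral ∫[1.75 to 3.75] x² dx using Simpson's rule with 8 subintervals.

f(x) = x²
a = 1.75, b = 3.75, n = 8
h = (b - a)/n = 0.250000

Simpson's rule: (h/3)[f(x₀) + 4f(x₁) + 2f(x₂) + ... + f(xₙ)]

x_0 = 1.7500, f(x_0) = 3.062500, coefficient = 1
x_1 = 2.0000, f(x_1) = 4.000000, coefficient = 4
x_2 = 2.2500, f(x_2) = 5.062500, coefficient = 2
x_3 = 2.5000, f(x_3) = 6.250000, coefficient = 4
x_4 = 2.7500, f(x_4) = 7.562500, coefficient = 2
x_5 = 3.0000, f(x_5) = 9.000000, coefficient = 4
x_6 = 3.2500, f(x_6) = 10.562500, coefficient = 2
x_7 = 3.5000, f(x_7) = 12.250000, coefficient = 4
x_8 = 3.7500, f(x_8) = 14.062500, coefficient = 1

I ≈ (0.250000/3) × 189.500000 = 15.791667
Exact value: 15.791667
Error: 0.000000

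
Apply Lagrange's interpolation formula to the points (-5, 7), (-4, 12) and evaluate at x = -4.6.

Lagrange interpolation formula:
P(x) = Σ yᵢ × Lᵢ(x)
where Lᵢ(x) = Π_{j≠i} (x - xⱼ)/(xᵢ - xⱼ)

L_0(-4.6) = (-4.6 - (-4))/(-5 - (-4)) = 0.600000
L_1(-4.6) = (-4.6 - (-5))/(-4 - (-5)) = 0.400000

P(-4.6) = 7×L_0(-4.6) + 12×L_1(-4.6)
P(-4.6) = 9.000000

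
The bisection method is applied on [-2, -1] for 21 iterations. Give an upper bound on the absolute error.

Bisection error bound: |error| ≤ (b-a)/2^n
|error| ≤ (-1 - (-2))/2^21 = 1/2^21
|error| ≤ 0.0000004768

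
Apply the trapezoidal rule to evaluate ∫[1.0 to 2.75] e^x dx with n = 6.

f(x) = e^x
a = 1.0, b = 2.75, n = 6
h = (b - a)/n = 0.291667

Trapezoidal rule: (h/2)[f(x₀) + 2f(x₁) + 2f(x₂) + ... + f(xₙ)]

x_0 = 1.0000, f(x_0) = 2.718282, coefficient = 1
x_1 = 1.2917, f(x_1) = 3.638846, coefficient = 2
x_2 = 1.5833, f(x_2) = 4.871166, coefficient = 2
x_3 = 1.8750, f(x_3) = 6.520819, coefficient = 2
x_4 = 2.1667, f(x_4) = 8.729138, coefficient = 2
x_5 = 2.4583, f(x_5) = 11.685320, coefficient = 2
x_6 = 2.7500, f(x_6) = 15.642632, coefficient = 1

I ≈ (0.291667/2) × 89.251493 = 13.015843
Exact value: 12.924350
Error: 0.091493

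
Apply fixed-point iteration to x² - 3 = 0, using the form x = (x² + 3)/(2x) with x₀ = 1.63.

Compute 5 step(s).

Equation: x² - 3 = 0
Fixed-point form: x = (x² + 3)/(2x)
x₀ = 1.63

x_1 = g(1.630000) = 1.735245
x_2 = g(1.735245) = 1.732054
x_3 = g(1.732054) = 1.732051
x_4 = g(1.732051) = 1.732051
x_5 = g(1.732051) = 1.732051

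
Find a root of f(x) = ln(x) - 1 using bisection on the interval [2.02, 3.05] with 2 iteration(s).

f(x) = ln(x) - 1
Initial interval: [2.02, 3.05]

Iteration 1:
  c_1 = (2.020000 + 3.050000)/2 = 2.535000
  f(c_1) = f(2.535000) = -0.069806
  f(a) × f(c) ≥ 0, new interval: [2.535000, 3.050000]
Iteration 2:
  c_2 = (2.535000 + 3.050000)/2 = 2.792500
  f(c_2) = f(2.792500) = 0.026937
  f(a) × f(c) < 0, new interval: [2.535000, 2.792500]

After 2 iteration(s), the approximation is c_2 = 2.792500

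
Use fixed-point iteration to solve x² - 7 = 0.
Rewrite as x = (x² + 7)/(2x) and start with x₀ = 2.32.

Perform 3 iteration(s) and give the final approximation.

Equation: x² - 7 = 0
Fixed-point form: x = (x² + 7)/(2x)
x₀ = 2.32

x_1 = g(2.320000) = 2.668621
x_2 = g(2.668621) = 2.645849
x_3 = g(2.645849) = 2.645751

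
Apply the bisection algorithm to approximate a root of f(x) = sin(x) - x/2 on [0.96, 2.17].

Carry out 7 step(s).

f(x) = sin(x) - x/2
Initial interval: [0.96, 2.17]

Iteration 1:
  c_1 = (0.960000 + 2.170000)/2 = 1.565000
  f(c_1) = f(1.565000) = 0.217483
  f(a) × f(c) ≥ 0, new interval: [1.565000, 2.170000]
Iteration 2:
  c_2 = (1.565000 + 2.170000)/2 = 1.867500
  f(c_2) = f(1.867500) = 0.022555
  f(a) × f(c) ≥ 0, new interval: [1.867500, 2.170000]
Iteration 3:
  c_3 = (1.867500 + 2.170000)/2 = 2.018750
  f(c_3) = f(2.018750) = -0.108040
  f(a) × f(c) < 0, new interval: [1.867500, 2.018750]
Iteration 4:
  c_4 = (1.867500 + 2.018750)/2 = 1.943125
  f(c_4) = f(1.943125) = -0.040080
  f(a) × f(c) < 0, new interval: [1.867500, 1.943125]
Iteration 5:
  c_5 = (1.867500 + 1.943125)/2 = 1.905312
  f(c_5) = f(1.905312) = -0.008087
  f(a) × f(c) < 0, new interval: [1.867500, 1.905312]
Iteration 6:
  c_6 = (1.867500 + 1.905312)/2 = 1.886406
  f(c_6) = f(1.886406) = 0.007404
  f(a) × f(c) ≥ 0, new interval: [1.886406, 1.905312]
Iteration 7:
  c_7 = (1.886406 + 1.905312)/2 = 1.895859
  f(c_7) = f(1.895859) = -0.000299
  f(a) × f(c) < 0, new interval: [1.886406, 1.895859]

After 7 iteration(s), the approximation is c_7 = 1.895859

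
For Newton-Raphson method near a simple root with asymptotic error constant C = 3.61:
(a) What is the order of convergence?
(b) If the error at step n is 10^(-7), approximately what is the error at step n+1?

(a) Newton-Raphson has quadratic (order 2) convergence near simple roots.
    This means |e_{n+1}| ≈ C|e_n|².

(b) With |e_n| = 10^(-7) and C = 3.61:
    |e_{n+1}| ≈ 3.61 × (10^(-7))² = 3.61 × 10^(-14)

(a) 2 (quadratic); (b) |e_{n+1}| ≈ 3.610e-14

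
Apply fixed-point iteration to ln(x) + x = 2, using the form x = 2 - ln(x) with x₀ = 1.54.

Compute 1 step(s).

Equation: ln(x) + x = 2
Fixed-point form: x = 2 - ln(x)
x₀ = 1.54

x_1 = g(1.540000) = 1.568218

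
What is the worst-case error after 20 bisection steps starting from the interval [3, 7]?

Bisection error bound: |error| ≤ (b-a)/2^n
|error| ≤ (7 - 3)/2^20 = 4/2^20
|error| ≤ 0.0000038147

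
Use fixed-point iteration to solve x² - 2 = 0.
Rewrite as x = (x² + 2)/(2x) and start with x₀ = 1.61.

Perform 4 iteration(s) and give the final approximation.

Equation: x² - 2 = 0
Fixed-point form: x = (x² + 2)/(2x)
x₀ = 1.61

x_1 = g(1.610000) = 1.426118
x_2 = g(1.426118) = 1.414263
x_3 = g(1.414263) = 1.414214
x_4 = g(1.414214) = 1.414214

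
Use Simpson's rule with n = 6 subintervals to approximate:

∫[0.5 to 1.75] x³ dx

f(x) = x³
a = 0.5, b = 1.75, n = 6
h = (b - a)/n = 0.208333

Simpson's rule: (h/3)[f(x₀) + 4f(x₁) + 2f(x₂) + ... + f(xₙ)]

x_0 = 0.5000, f(x_0) = 0.125000, coefficient = 1
x_1 = 0.7083, f(x_1) = 0.355396, coefficient = 4
x_2 = 0.9167, f(x_2) = 0.770255, coefficient = 2
x_3 = 1.1250, f(x_3) = 1.423828, coefficient = 4
x_4 = 1.3333, f(x_4) = 2.370370, coefficient = 2
x_5 = 1.5417, f(x_5) = 3.664135, coefficient = 4
x_6 = 1.7500, f(x_6) = 5.359375, coefficient = 1

I ≈ (0.208333/3) × 33.539063 = 2.329102
Exact value: 2.329102
Error: 0.000000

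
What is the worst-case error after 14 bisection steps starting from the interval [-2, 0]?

Bisection error bound: |error| ≤ (b-a)/2^n
|error| ≤ (0 - (-2))/2^14 = 2/2^14
|error| ≤ 0.0001220703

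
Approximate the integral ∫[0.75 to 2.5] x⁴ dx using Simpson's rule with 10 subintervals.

f(x) = x⁴
a = 0.75, b = 2.5, n = 10
h = (b - a)/n = 0.175000

Simpson's rule: (h/3)[f(x₀) + 4f(x₁) + 2f(x₂) + ... + f(xₙ)]

x_0 = 0.7500, f(x_0) = 0.316406, coefficient = 1
x_1 = 0.9250, f(x_1) = 0.732094, coefficient = 4
x_2 = 1.1000, f(x_2) = 1.464100, coefficient = 2
x_3 = 1.2750, f(x_3) = 2.642657, coefficient = 4
x_4 = 1.4500, f(x_4) = 4.420506, coefficient = 2
x_5 = 1.6250, f(x_5) = 6.972900, coefficient = 4
x_6 = 1.8000, f(x_6) = 10.497600, coefficient = 2
x_7 = 1.9750, f(x_7) = 15.214875, coefficient = 4
x_8 = 2.1500, f(x_8) = 21.367506, coefficient = 2
x_9 = 2.3250, f(x_9) = 29.220782, coefficient = 4
x_10 = 2.5000, f(x_10) = 39.062500, coefficient = 1

I ≈ (0.175000/3) × 334.011564 = 19.484008
Exact value: 19.483789
Error: 0.000219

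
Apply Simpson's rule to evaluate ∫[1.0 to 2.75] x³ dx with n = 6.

f(x) = x³
a = 1.0, b = 2.75, n = 6
h = (b - a)/n = 0.291667

Simpson's rule: (h/3)[f(x₀) + 4f(x₁) + 2f(x₂) + ... + f(xₙ)]

x_0 = 1.0000, f(x_0) = 1.000000, coefficient = 1
x_1 = 1.2917, f(x_1) = 2.155020, coefficient = 4
x_2 = 1.5833, f(x_2) = 3.969329, coefficient = 2
x_3 = 1.8750, f(x_3) = 6.591797, coefficient = 4
x_4 = 2.1667, f(x_4) = 10.171296, coefficient = 2
x_5 = 2.4583, f(x_5) = 14.856698, coefficient = 4
x_6 = 2.7500, f(x_6) = 20.796875, coefficient = 1

I ≈ (0.291667/3) × 144.492188 = 14.047852
Exact value: 14.047852
Error: 0.000000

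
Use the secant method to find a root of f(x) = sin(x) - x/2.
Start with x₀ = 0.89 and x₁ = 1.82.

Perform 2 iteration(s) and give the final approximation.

f(x) = sin(x) - x/2
x₀ = 0.89, x₁ = 1.82

Secant formula: x_{n+1} = x_n - f(x_n)(x_n - x_{n-1})/(f(x_n) - f(x_{n-1}))

Iteration 1:
  f(0.890000) = 0.332072
  f(1.820000) = 0.059109
  x_2 = 1.820000 - 0.059109×(1.820000 - 0.890000)/(0.059109 - 0.332072)
       = 2.021388
Iteration 2:
  f(1.820000) = 0.059109
  f(2.021388) = -0.110505
  x_3 = 2.021388 - (-0.110505)×(2.021388 - 1.820000)/(-0.110505 - 0.059109)
       = 1.890182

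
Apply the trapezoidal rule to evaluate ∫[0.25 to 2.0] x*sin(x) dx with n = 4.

f(x) = x*sin(x)
a = 0.25, b = 2.0, n = 4
h = (b - a)/n = 0.437500

Trapezoidal rule: (h/2)[f(x₀) + 2f(x₁) + 2f(x₂) + ... + f(xₙ)]

x_0 = 0.2500, f(x_0) = 0.061851, coefficient = 1
x_1 = 0.6875, f(x_1) = 0.436292, coefficient = 2
x_2 = 1.1250, f(x_2) = 1.015051, coefficient = 2
x_3 = 1.5625, f(x_3) = 1.562446, coefficient = 2
x_4 = 2.0000, f(x_4) = 1.818595, coefficient = 1

I ≈ (0.437500/2) × 7.908025 = 1.729880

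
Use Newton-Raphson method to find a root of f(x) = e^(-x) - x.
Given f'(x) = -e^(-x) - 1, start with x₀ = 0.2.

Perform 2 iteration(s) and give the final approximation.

f(x) = e^(-x) - x
f'(x) = -e^(-x) - 1
x₀ = 0.2

Newton-Raphson formula: x_{n+1} = x_n - f(x_n)/f'(x_n)

Iteration 1:
  f(0.200000) = 0.618731
  f'(0.200000) = -1.818731
  x_1 = 0.200000 - 0.618731/(-1.818731) = 0.540199
Iteration 2:
  f(0.540199) = 0.042433
  f'(0.540199) = -1.582632
  x_2 = 0.540199 - 0.042433/(-1.582632) = 0.567011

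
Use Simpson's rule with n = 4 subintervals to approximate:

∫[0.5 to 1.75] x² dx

f(x) = x²
a = 0.5, b = 1.75, n = 4
h = (b - a)/n = 0.312500

Simpson's rule: (h/3)[f(x₀) + 4f(x₁) + 2f(x₂) + ... + f(xₙ)]

x_0 = 0.5000, f(x_0) = 0.250000, coefficient = 1
x_1 = 0.8125, f(x_1) = 0.660156, coefficient = 4
x_2 = 1.1250, f(x_2) = 1.265625, coefficient = 2
x_3 = 1.4375, f(x_3) = 2.066406, coefficient = 4
x_4 = 1.7500, f(x_4) = 3.062500, coefficient = 1

I ≈ (0.312500/3) × 16.750000 = 1.744792
Exact value: 1.744792
Error: 0.000000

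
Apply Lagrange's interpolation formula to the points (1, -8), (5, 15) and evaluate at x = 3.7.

Lagrange interpolation formula:
P(x) = Σ yᵢ × Lᵢ(x)
where Lᵢ(x) = Π_{j≠i} (x - xⱼ)/(xᵢ - xⱼ)

L_0(3.7) = (3.7 - 5)/(1 - 5) = 0.325000
L_1(3.7) = (3.7 - 1)/(5 - 1) = 0.675000

P(3.7) = (-8)×L_0(3.7) + 15×L_1(3.7)
P(3.7) = 7.525000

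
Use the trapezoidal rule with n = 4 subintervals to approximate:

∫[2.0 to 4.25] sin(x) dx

f(x) = sin(x)
a = 2.0, b = 4.25, n = 4
h = (b - a)/n = 0.562500

Trapezoidal rule: (h/2)[f(x₀) + 2f(x₁) + 2f(x₂) + ... + f(xₙ)]

x_0 = 2.0000, f(x_0) = 0.909297, coefficient = 1
x_1 = 2.5625, f(x_1) = 0.547265, coefficient = 2
x_2 = 3.1250, f(x_2) = 0.016592, coefficient = 2
x_3 = 3.6875, f(x_3) = -0.519194, coefficient = 2
x_4 = 4.2500, f(x_4) = -0.894989, coefficient = 1

I ≈ (0.562500/2) × 0.103634 = 0.029147
Exact value: 0.029941
Error: 0.000794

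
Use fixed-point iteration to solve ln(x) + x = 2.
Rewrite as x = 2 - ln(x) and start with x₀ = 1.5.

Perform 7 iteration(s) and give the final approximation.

Equation: ln(x) + x = 2
Fixed-point form: x = 2 - ln(x)
x₀ = 1.5

x_1 = g(1.500000) = 1.594535
x_2 = g(1.594535) = 1.533418
x_3 = g(1.533418) = 1.572501
x_4 = g(1.572501) = 1.547333
x_5 = g(1.547333) = 1.563467
x_6 = g(1.563467) = 1.553094
x_7 = g(1.553094) = 1.559751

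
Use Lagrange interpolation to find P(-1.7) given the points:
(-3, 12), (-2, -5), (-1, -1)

Lagrange interpolation formula:
P(x) = Σ yᵢ × Lᵢ(x)
where Lᵢ(x) = Π_{j≠i} (x - xⱼ)/(xᵢ - xⱼ)

L_0(-1.7) = (-1.7 - (-2))/(-3 - (-2)) × (-1.7 - (-1))/(-3 - (-1)) = -0.105000
L_1(-1.7) = (-1.7 - (-3))/(-2 - (-3)) × (-1.7 - (-1))/(-2 - (-1)) = 0.910000
L_2(-1.7) = (-1.7 - (-3))/(-1 - (-3)) × (-1.7 - (-2))/(-1 - (-2)) = 0.195000

P(-1.7) = 12×L_0(-1.7) + (-5)×L_1(-1.7) + (-1)×L_2(-1.7)
P(-1.7) = -6.005000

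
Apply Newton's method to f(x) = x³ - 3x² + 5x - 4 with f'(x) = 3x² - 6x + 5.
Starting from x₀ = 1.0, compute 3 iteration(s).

f(x) = x³ - 3x² + 5x - 4
f'(x) = 3x² - 6x + 5
x₀ = 1.0

Newton-Raphson formula: x_{n+1} = x_n - f(x_n)/f'(x_n)

Iteration 1:
  f(1.000000) = -1.000000
  f'(1.000000) = 2.000000
  x_1 = 1.000000 - (-1.000000)/2.000000 = 1.500000
Iteration 2:
  f(1.500000) = 0.125000
  f'(1.500000) = 2.750000
  x_2 = 1.500000 - 0.125000/2.750000 = 1.454545
Iteration 3:
  f(1.454545) = 0.003005
  f'(1.454545) = 2.619835
  x_3 = 1.454545 - 0.003005/2.619835 = 1.453398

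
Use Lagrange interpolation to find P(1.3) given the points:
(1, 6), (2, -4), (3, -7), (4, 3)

Lagrange interpolation formula:
P(x) = Σ yᵢ × Lᵢ(x)
where Lᵢ(x) = Π_{j≠i} (x - xⱼ)/(xᵢ - xⱼ)

L_0(1.3) = (1.3 - 2)/(1 - 2) × (1.3 - 3)/(1 - 3) × (1.3 - 4)/(1 - 4) = 0.535500
L_1(1.3) = (1.3 - 1)/(2 - 1) × (1.3 - 3)/(2 - 3) × (1.3 - 4)/(2 - 4) = 0.688500
L_2(1.3) = (1.3 - 1)/(3 - 1) × (1.3 - 2)/(3 - 2) × (1.3 - 4)/(3 - 4) = -0.283500
L_3(1.3) = (1.3 - 1)/(4 - 1) × (1.3 - 2)/(4 - 2) × (1.3 - 3)/(4 - 3) = 0.059500

P(1.3) = 6×L_0(1.3) + (-4)×L_1(1.3) + (-7)×L_2(1.3) + 3×L_3(1.3)
P(1.3) = 2.622000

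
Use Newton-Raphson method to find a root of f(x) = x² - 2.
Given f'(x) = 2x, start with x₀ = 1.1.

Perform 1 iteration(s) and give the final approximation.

f(x) = x² - 2
f'(x) = 2x
x₀ = 1.1

Newton-Raphson formula: x_{n+1} = x_n - f(x_n)/f'(x_n)

Iteration 1:
  f(1.100000) = -0.790000
  f'(1.100000) = 2.200000
  x_1 = 1.100000 - (-0.790000)/2.200000 = 1.459091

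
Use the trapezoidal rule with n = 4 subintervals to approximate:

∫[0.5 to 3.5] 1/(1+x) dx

f(x) = 1/(1+x)
a = 0.5, b = 3.5, n = 4
h = (b - a)/n = 0.750000

Trapezoidal rule: (h/2)[f(x₀) + 2f(x₁) + 2f(x₂) + ... + f(xₙ)]

x_0 = 0.5000, f(x_0) = 0.666667, coefficient = 1
x_1 = 1.2500, f(x_1) = 0.444444, coefficient = 2
x_2 = 2.0000, f(x_2) = 0.333333, coefficient = 2
x_3 = 2.7500, f(x_3) = 0.266667, coefficient = 2
x_4 = 3.5000, f(x_4) = 0.222222, coefficient = 1

I ≈ (0.750000/2) × 2.977778 = 1.116667
Exact value: 1.098612
Error: 0.018054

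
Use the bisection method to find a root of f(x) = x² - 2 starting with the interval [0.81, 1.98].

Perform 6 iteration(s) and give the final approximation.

f(x) = x² - 2
Initial interval: [0.81, 1.98]

Iteration 1:
  c_1 = (0.810000 + 1.980000)/2 = 1.395000
  f(c_1) = f(1.395000) = -0.053975
  f(a) × f(c) ≥ 0, new interval: [1.395000, 1.980000]
Iteration 2:
  c_2 = (1.395000 + 1.980000)/2 = 1.687500
  f(c_2) = f(1.687500) = 0.847656
  f(a) × f(c) < 0, new interval: [1.395000, 1.687500]
Iteration 3:
  c_3 = (1.395000 + 1.687500)/2 = 1.541250
  f(c_3) = f(1.541250) = 0.375452
  f(a) × f(c) < 0, new interval: [1.395000, 1.541250]
Iteration 4:
  c_4 = (1.395000 + 1.541250)/2 = 1.468125
  f(c_4) = f(1.468125) = 0.155391
  f(a) × f(c) < 0, new interval: [1.395000, 1.468125]
Iteration 5:
  c_5 = (1.395000 + 1.468125)/2 = 1.431563
  f(c_5) = f(1.431563) = 0.049371
  f(a) × f(c) < 0, new interval: [1.395000, 1.431563]
Iteration 6:
  c_6 = (1.395000 + 1.431563)/2 = 1.413281
  f(c_6) = f(1.413281) = -0.002636
  f(a) × f(c) ≥ 0, new interval: [1.413281, 1.431563]

After 6 iteration(s), the approximation is c_6 = 1.413281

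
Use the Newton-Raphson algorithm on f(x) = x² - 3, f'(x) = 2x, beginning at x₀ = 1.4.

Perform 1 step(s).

f(x) = x² - 3
f'(x) = 2x
x₀ = 1.4

Newton-Raphson formula: x_{n+1} = x_n - f(x_n)/f'(x_n)

Iteration 1:
  f(1.400000) = -1.040000
  f'(1.400000) = 2.800000
  x_1 = 1.400000 - (-1.040000)/2.800000 = 1.771429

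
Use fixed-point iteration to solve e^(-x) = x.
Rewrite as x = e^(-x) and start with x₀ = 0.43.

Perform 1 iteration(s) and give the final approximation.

Equation: e^(-x) = x
Fixed-point form: x = e^(-x)
x₀ = 0.43

x_1 = g(0.430000) = 0.650509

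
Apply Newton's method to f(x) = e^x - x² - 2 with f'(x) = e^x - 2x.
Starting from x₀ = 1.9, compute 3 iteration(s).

f(x) = e^x - x² - 2
f'(x) = e^x - 2x
x₀ = 1.9

Newton-Raphson formula: x_{n+1} = x_n - f(x_n)/f'(x_n)

Iteration 1:
  f(1.900000) = 1.075894
  f'(1.900000) = 2.885894
  x_1 = 1.900000 - 1.075894/2.885894 = 1.527189
Iteration 2:
  f(1.527189) = 0.272906
  f'(1.527189) = 1.550834
  x_2 = 1.527189 - 0.272906/1.550834 = 1.351215
Iteration 3:
  f(1.351215) = 0.036333
  f'(1.351215) = 1.159684
  x_3 = 1.351215 - 0.036333/1.159684 = 1.319885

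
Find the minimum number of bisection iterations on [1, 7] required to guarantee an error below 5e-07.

We need (b-a)/2^n ≤ 5e-07
(7 - 1)/2^n ≤ 5e-07
6/2^n ≤ 5e-07
2^n ≥ 12000000
n ≥ log₂(12000000) = 23.52
n ≥ 24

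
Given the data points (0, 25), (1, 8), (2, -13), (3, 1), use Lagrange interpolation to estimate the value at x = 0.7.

Lagrange interpolation formula:
P(x) = Σ yᵢ × Lᵢ(x)
where Lᵢ(x) = Π_{j≠i} (x - xⱼ)/(xᵢ - xⱼ)

L_0(0.7) = (0.7 - 1)/(0 - 1) × (0.7 - 2)/(0 - 2) × (0.7 - 3)/(0 - 3) = 0.149500
L_1(0.7) = (0.7 - 0)/(1 - 0) × (0.7 - 2)/(1 - 2) × (0.7 - 3)/(1 - 3) = 1.046500
L_2(0.7) = (0.7 - 0)/(2 - 0) × (0.7 - 1)/(2 - 1) × (0.7 - 3)/(2 - 3) = -0.241500
L_3(0.7) = (0.7 - 0)/(3 - 0) × (0.7 - 1)/(3 - 1) × (0.7 - 2)/(3 - 2) = 0.045500

P(0.7) = 25×L_0(0.7) + 8×L_1(0.7) + (-13)×L_2(0.7) + 1×L_3(0.7)
P(0.7) = 15.294500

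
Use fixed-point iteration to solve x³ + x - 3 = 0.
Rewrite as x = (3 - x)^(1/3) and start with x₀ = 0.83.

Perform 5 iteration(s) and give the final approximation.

Equation: x³ + x - 3 = 0
Fixed-point form: x = (3 - x)^(1/3)
x₀ = 0.83

x_1 = g(0.830000) = 1.294653
x_2 = g(1.294653) = 1.194733
x_3 = g(1.194733) = 1.217626
x_4 = g(1.217626) = 1.212457
x_5 = g(1.212457) = 1.213628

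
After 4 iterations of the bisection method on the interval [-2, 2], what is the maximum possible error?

Bisection error bound: |error| ≤ (b-a)/2^n
|error| ≤ (2 - (-2))/2^4 = 4/2^4
|error| ≤ 0.2500000000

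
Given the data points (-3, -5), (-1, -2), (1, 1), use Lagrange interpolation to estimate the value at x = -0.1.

Lagrange interpolation formula:
P(x) = Σ yᵢ × Lᵢ(x)
where Lᵢ(x) = Π_{j≠i} (x - xⱼ)/(xᵢ - xⱼ)

L_0(-0.1) = (-0.1 - (-1))/(-3 - (-1)) × (-0.1 - 1)/(-3 - 1) = -0.123750
L_1(-0.1) = (-0.1 - (-3))/(-1 - (-3)) × (-0.1 - 1)/(-1 - 1) = 0.797500
L_2(-0.1) = (-0.1 - (-3))/(1 - (-3)) × (-0.1 - (-1))/(1 - (-1)) = 0.326250

P(-0.1) = (-5)×L_0(-0.1) + (-2)×L_1(-0.1) + 1×L_2(-0.1)
P(-0.1) = -0.650000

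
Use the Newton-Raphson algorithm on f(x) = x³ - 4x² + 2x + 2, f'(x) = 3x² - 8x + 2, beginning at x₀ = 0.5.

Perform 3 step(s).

f(x) = x³ - 4x² + 2x + 2
f'(x) = 3x² - 8x + 2
x₀ = 0.5

Newton-Raphson formula: x_{n+1} = x_n - f(x_n)/f'(x_n)

Iteration 1:
  f(0.500000) = 2.125000
  f'(0.500000) = -1.250000
  x_1 = 0.500000 - 2.125000/(-1.250000) = 2.200000
Iteration 2:
  f(2.200000) = -2.312000
  f'(2.200000) = -1.080000
  x_2 = 2.200000 - (-2.312000)/(-1.080000) = 0.059259
Iteration 3:
  f(0.059259) = 2.104680
  f'(0.059259) = 1.536461
  x_3 = 0.059259 - 2.104680/1.536461 = -1.310564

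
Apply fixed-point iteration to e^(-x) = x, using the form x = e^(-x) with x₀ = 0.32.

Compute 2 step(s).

Equation: e^(-x) = x
Fixed-point form: x = e^(-x)
x₀ = 0.32

x_1 = g(0.320000) = 0.726149
x_2 = g(0.726149) = 0.483768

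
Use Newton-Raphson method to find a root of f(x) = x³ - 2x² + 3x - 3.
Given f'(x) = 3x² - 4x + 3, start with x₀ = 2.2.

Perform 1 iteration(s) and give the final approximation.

f(x) = x³ - 2x² + 3x - 3
f'(x) = 3x² - 4x + 3
x₀ = 2.2

Newton-Raphson formula: x_{n+1} = x_n - f(x_n)/f'(x_n)

Iteration 1:
  f(2.200000) = 4.568000
  f'(2.200000) = 8.720000
  x_1 = 2.200000 - 4.568000/8.720000 = 1.676147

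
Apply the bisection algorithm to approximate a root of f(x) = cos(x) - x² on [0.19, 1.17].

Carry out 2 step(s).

f(x) = cos(x) - x²
Initial interval: [0.19, 1.17]

Iteration 1:
  c_1 = (0.190000 + 1.170000)/2 = 0.680000
  f(c_1) = f(0.680000) = 0.315173
  f(a) × f(c) ≥ 0, new interval: [0.680000, 1.170000]
Iteration 2:
  c_2 = (0.680000 + 1.170000)/2 = 0.925000
  f(c_2) = f(0.925000) = -0.253790
  f(a) × f(c) < 0, new interval: [0.680000, 0.925000]

After 2 iteration(s), the approximation is c_2 = 0.925000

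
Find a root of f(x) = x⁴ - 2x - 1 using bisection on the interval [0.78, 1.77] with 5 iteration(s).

f(x) = x⁴ - 2x - 1
Initial interval: [0.78, 1.77]

Iteration 1:
  c_1 = (0.780000 + 1.770000)/2 = 1.275000
  f(c_1) = f(1.275000) = -0.907343
  f(a) × f(c) ≥ 0, new interval: [1.275000, 1.770000]
Iteration 2:
  c_2 = (1.275000 + 1.770000)/2 = 1.522500
  f(c_2) = f(1.522500) = 1.328153
  f(a) × f(c) < 0, new interval: [1.275000, 1.522500]
Iteration 3:
  c_3 = (1.275000 + 1.522500)/2 = 1.398750
  f(c_3) = f(1.398750) = 0.030398
  f(a) × f(c) < 0, new interval: [1.275000, 1.398750]
Iteration 4:
  c_4 = (1.275000 + 1.398750)/2 = 1.336875
  f(c_4) = f(1.336875) = -0.479542
  f(a) × f(c) ≥ 0, new interval: [1.336875, 1.398750]
Iteration 5:
  c_5 = (1.336875 + 1.398750)/2 = 1.367812
  f(c_5) = f(1.367812) = -0.235317
  f(a) × f(c) ≥ 0, new interval: [1.367812, 1.398750]

After 5 iteration(s), the approximation is c_5 = 1.367812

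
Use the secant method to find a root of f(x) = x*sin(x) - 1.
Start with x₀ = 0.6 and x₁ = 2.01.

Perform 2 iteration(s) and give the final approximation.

f(x) = x*sin(x) - 1
x₀ = 0.6, x₁ = 2.01

Secant formula: x_{n+1} = x_n - f(x_n)(x_n - x_{n-1})/(f(x_n) - f(x_{n-1}))

Iteration 1:
  f(0.600000) = -0.661215
  f(2.010000) = 0.819232
  x_2 = 2.010000 - 0.819232×(2.010000 - 0.600000)/(0.819232 - (-0.661215))
       = 1.229751
Iteration 2:
  f(2.010000) = 0.819232
  f(1.229751) = 0.158924
  x_3 = 1.229751 - 0.158924×(1.229751 - 2.010000)/(0.158924 - 0.819232)
       = 1.041959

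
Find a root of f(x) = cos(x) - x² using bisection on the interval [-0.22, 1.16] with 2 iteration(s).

f(x) = cos(x) - x²
Initial interval: [-0.22, 1.16]

Iteration 1:
  c_1 = (-0.220000 + 1.160000)/2 = 0.470000
  f(c_1) = f(0.470000) = 0.670668
  f(a) × f(c) ≥ 0, new interval: [0.470000, 1.160000]
Iteration 2:
  c_2 = (0.470000 + 1.160000)/2 = 0.815000
  f(c_2) = f(0.815000) = 0.021643
  f(a) × f(c) ≥ 0, new interval: [0.815000, 1.160000]

After 2 iteration(s), the approximation is c_2 = 0.815000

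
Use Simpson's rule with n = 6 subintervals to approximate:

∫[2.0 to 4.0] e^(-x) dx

f(x) = e^(-x)
a = 2.0, b = 4.0, n = 6
h = (b - a)/n = 0.333333

Simpson's rule: (h/3)[f(x₀) + 4f(x₁) + 2f(x₂) + ... + f(xₙ)]

x_0 = 2.0000, f(x_0) = 0.135335, coefficient = 1
x_1 = 2.3333, f(x_1) = 0.096972, coefficient = 4
x_2 = 2.6667, f(x_2) = 0.069483, coefficient = 2
x_3 = 3.0000, f(x_3) = 0.049787, coefficient = 4
x_4 = 3.3333, f(x_4) = 0.035674, coefficient = 2
x_5 = 3.6667, f(x_5) = 0.025562, coefficient = 4
x_6 = 4.0000, f(x_6) = 0.018316, coefficient = 1

I ≈ (0.333333/3) × 1.053248 = 0.117028
Exact value: 0.117020
Error: 0.000008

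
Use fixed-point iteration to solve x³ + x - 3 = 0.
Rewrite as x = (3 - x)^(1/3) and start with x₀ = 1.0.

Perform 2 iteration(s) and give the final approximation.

Equation: x³ + x - 3 = 0
Fixed-point form: x = (3 - x)^(1/3)
x₀ = 1.0

x_1 = g(1.000000) = 1.259921
x_2 = g(1.259921) = 1.202790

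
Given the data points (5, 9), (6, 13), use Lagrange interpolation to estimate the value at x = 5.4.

Lagrange interpolation formula:
P(x) = Σ yᵢ × Lᵢ(x)
where Lᵢ(x) = Π_{j≠i} (x - xⱼ)/(xᵢ - xⱼ)

L_0(5.4) = (5.4 - 6)/(5 - 6) = 0.600000
L_1(5.4) = (5.4 - 5)/(6 - 5) = 0.400000

P(5.4) = 9×L_0(5.4) + 13×L_1(5.4)
P(5.4) = 10.600000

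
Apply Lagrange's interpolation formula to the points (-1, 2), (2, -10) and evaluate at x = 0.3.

Lagrange interpolation formula:
P(x) = Σ yᵢ × Lᵢ(x)
where Lᵢ(x) = Π_{j≠i} (x - xⱼ)/(xᵢ - xⱼ)

L_0(0.3) = (0.3 - 2)/(-1 - 2) = 0.566667
L_1(0.3) = (0.3 - (-1))/(2 - (-1)) = 0.433333

P(0.3) = 2×L_0(0.3) + (-10)×L_1(0.3)
P(0.3) = -3.200000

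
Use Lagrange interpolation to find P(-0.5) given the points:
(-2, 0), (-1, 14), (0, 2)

Lagrange interpolation formula:
P(x) = Σ yᵢ × Lᵢ(x)
where Lᵢ(x) = Π_{j≠i} (x - xⱼ)/(xᵢ - xⱼ)

L_0(-0.5) = (-0.5 - (-1))/(-2 - (-1)) × (-0.5 - 0)/(-2 - 0) = -0.125000
L_1(-0.5) = (-0.5 - (-2))/(-1 - (-2)) × (-0.5 - 0)/(-1 - 0) = 0.750000
L_2(-0.5) = (-0.5 - (-2))/(0 - (-2)) × (-0.5 - (-1))/(0 - (-1)) = 0.375000

P(-0.5) = 0×L_0(-0.5) + 14×L_1(-0.5) + 2×L_2(-0.5)
P(-0.5) = 11.250000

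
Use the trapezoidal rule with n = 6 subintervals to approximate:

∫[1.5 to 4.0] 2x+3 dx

f(x) = 2x+3
a = 1.5, b = 4.0, n = 6
h = (b - a)/n = 0.416667

Trapezoidal rule: (h/2)[f(x₀) + 2f(x₁) + 2f(x₂) + ... + f(xₙ)]

x_0 = 1.5000, f(x_0) = 6.000000, coefficient = 1
x_1 = 1.9167, f(x_1) = 6.833333, coefficient = 2
x_2 = 2.3333, f(x_2) = 7.666667, coefficient = 2
x_3 = 2.7500, f(x_3) = 8.500000, coefficient = 2
x_4 = 3.1667, f(x_4) = 9.333333, coefficient = 2
x_5 = 3.5833, f(x_5) = 10.166667, coefficient = 2
x_6 = 4.0000, f(x_6) = 11.000000, coefficient = 1

I ≈ (0.416667/2) × 102.000000 = 21.250000
Exact value: 21.250000
Error: 0.000000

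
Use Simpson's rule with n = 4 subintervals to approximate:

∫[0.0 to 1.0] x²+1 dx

f(x) = x²+1
a = 0.0, b = 1.0, n = 4
h = (b - a)/n = 0.250000

Simpson's rule: (h/3)[f(x₀) + 4f(x₁) + 2f(x₂) + ... + f(xₙ)]

x_0 = 0.0000, f(x_0) = 1.000000, coefficient = 1
x_1 = 0.2500, f(x_1) = 1.062500, coefficient = 4
x_2 = 0.5000, f(x_2) = 1.250000, coefficient = 2
x_3 = 0.7500, f(x_3) = 1.562500, coefficient = 4
x_4 = 1.0000, f(x_4) = 2.000000, coefficient = 1

I ≈ (0.250000/3) × 16.000000 = 1.333333
Exact value: 1.333333
Error: 0.000000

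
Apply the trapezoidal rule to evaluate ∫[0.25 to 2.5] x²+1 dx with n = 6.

f(x) = x²+1
a = 0.25, b = 2.5, n = 6
h = (b - a)/n = 0.375000

Trapezoidal rule: (h/2)[f(x₀) + 2f(x₁) + 2f(x₂) + ... + f(xₙ)]

x_0 = 0.2500, f(x_0) = 1.062500, coefficient = 1
x_1 = 0.6250, f(x_1) = 1.390625, coefficient = 2
x_2 = 1.0000, f(x_2) = 2.000000, coefficient = 2
x_3 = 1.3750, f(x_3) = 2.890625, coefficient = 2
x_4 = 1.7500, f(x_4) = 4.062500, coefficient = 2
x_5 = 2.1250, f(x_5) = 5.515625, coefficient = 2
x_6 = 2.5000, f(x_6) = 7.250000, coefficient = 1

I ≈ (0.375000/2) × 40.031250 = 7.505859
Exact value: 7.453125
Error: 0.052734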